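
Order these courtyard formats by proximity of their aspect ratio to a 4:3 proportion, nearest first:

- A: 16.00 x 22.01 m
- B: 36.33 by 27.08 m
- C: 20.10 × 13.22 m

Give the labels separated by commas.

Ratios: A = 22.01 / 16.00 ≈ 1.376; B = 36.33 / 27.08 ≈ 1.342; C = 20.10 / 13.22 ≈ 1.520.
|Δ from 1.333|: A 0.043; B 0.009; C 0.187.

B, A, C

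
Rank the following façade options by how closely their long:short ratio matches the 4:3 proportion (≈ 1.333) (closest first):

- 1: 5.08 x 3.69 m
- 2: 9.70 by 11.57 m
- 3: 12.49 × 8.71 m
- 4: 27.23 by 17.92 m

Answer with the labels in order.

1, 3, 2, 4

1: 5.08/3.69 ≈ 1.377 → |1.377 − 1.333| = 0.044
2: 11.57/9.70 ≈ 1.193 → |1.193 − 1.333| = 0.140
3: 12.49/8.71 ≈ 1.434 → |1.434 − 1.333| = 0.101
4: 27.23/17.92 ≈ 1.520 → |1.520 − 1.333| = 0.187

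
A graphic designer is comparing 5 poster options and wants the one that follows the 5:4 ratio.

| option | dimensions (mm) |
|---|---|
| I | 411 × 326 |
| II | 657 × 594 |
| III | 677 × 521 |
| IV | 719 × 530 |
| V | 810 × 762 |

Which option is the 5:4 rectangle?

I

Ratios (long/short): I ≈ 1.261; II ≈ 1.106; III ≈ 1.299; IV ≈ 1.357; V ≈ 1.063.
5:4 ≈ 1.250; option I is nearest (Δ 0.011).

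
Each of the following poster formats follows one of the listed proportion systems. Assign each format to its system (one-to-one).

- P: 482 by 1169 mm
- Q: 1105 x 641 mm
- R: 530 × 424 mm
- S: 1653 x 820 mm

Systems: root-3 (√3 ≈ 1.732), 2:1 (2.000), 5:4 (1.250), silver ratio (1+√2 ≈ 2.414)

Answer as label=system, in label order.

Ratios: P ≈ 2.425; Q ≈ 1.724; R ≈ 1.250; S ≈ 2.016.
Targets: root-3 ≈ 1.732; 2:1 ≈ 2.000; 5:4 ≈ 1.250; silver ratio ≈ 2.414.

P=silver ratio, Q=root-3, R=5:4, S=2:1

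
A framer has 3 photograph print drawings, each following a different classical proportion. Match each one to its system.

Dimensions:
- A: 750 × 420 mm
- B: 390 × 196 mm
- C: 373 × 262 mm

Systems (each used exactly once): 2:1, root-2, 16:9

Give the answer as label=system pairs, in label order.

Ratios: A ≈ 1.786; B ≈ 1.990; C ≈ 1.424.
Targets: 2:1 ≈ 2.000; root-2 ≈ 1.414; 16:9 ≈ 1.778.

A=16:9, B=2:1, C=root-2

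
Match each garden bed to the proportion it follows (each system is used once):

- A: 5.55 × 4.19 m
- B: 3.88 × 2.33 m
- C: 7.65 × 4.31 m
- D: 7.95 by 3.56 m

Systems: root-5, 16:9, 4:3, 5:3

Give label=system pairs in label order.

A=4:3, B=5:3, C=16:9, D=root-5

A = 5.55/4.19 ≈ 1.325 → 4:3 (1.333)
B = 3.88/2.33 ≈ 1.665 → 5:3 (1.667)
C = 7.65/4.31 ≈ 1.775 → 16:9 (1.778)
D = 7.95/3.56 ≈ 2.233 → root-5 (2.236)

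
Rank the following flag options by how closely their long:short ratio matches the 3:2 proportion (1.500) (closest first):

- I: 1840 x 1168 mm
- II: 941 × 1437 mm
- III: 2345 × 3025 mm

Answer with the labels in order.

I: 1840/1168 ≈ 1.575 → |1.575 − 1.500| = 0.075
II: 1437/941 ≈ 1.527 → |1.527 − 1.500| = 0.027
III: 3025/2345 ≈ 1.290 → |1.290 − 1.500| = 0.210

II, I, III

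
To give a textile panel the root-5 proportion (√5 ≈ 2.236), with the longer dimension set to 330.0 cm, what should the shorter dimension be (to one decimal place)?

root-5 ≈ 2.23607.
Shorter side = 330.0 ÷ 2.23607 ≈ 147.580 → 147.6 cm.

147.6 cm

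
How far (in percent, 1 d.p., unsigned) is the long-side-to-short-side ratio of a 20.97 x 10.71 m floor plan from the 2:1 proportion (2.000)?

Ratio = 20.97 / 10.71 ≈ 1.9580.
Ideal 2:1 = 2.0000. |1.9580 − 2.0000| / 2.0000 ≈ 2.10% → 2.1%.

2.1%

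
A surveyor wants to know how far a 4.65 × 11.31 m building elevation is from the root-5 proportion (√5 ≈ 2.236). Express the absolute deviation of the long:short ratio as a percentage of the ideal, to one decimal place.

Ratio = 11.31 / 4.65 ≈ 2.4323.
Ideal root-5 ≈ 2.2361. |2.4323 − 2.2361| / 2.2361 ≈ 8.77% → 8.8%.

8.8%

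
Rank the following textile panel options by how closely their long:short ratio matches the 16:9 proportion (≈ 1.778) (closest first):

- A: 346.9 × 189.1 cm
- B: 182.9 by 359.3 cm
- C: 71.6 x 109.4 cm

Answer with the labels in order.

Ratios: A = 346.9 / 189.1 ≈ 1.834; B = 359.3 / 182.9 ≈ 1.964; C = 109.4 / 71.6 ≈ 1.528.
|Δ from 1.778|: A 0.056; B 0.186; C 0.250.

A, B, C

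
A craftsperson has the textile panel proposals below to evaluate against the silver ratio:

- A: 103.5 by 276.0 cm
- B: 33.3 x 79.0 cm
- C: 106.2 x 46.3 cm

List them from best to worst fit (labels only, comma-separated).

B, C, A

A: 276.0/103.5 ≈ 2.667 → |2.667 − 2.414| = 0.253
B: 79.0/33.3 ≈ 2.372 → |2.372 − 2.414| = 0.042
C: 106.2/46.3 ≈ 2.294 → |2.294 − 2.414| = 0.120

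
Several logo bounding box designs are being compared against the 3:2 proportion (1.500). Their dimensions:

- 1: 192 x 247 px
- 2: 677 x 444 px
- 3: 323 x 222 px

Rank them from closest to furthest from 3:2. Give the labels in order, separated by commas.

Ratios: 1 = 247 / 192 ≈ 1.286; 2 = 677 / 444 ≈ 1.525; 3 = 323 / 222 ≈ 1.455.
|Δ from 1.500|: 1 0.214; 2 0.025; 3 0.045.

2, 3, 1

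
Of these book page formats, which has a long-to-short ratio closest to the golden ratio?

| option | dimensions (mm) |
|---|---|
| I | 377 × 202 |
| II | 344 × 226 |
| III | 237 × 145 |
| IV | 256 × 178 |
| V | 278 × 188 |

III

Ratios (long/short): I ≈ 1.866; II ≈ 1.522; III ≈ 1.634; IV ≈ 1.438; V ≈ 1.479.
golden ratio ≈ 1.618; option III is nearest (Δ 0.016).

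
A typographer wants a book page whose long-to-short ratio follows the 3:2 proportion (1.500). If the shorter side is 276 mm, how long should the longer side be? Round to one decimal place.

414.0 mm

3:2 = 1.50000.
Longer side = 276 × 1.50000 ≈ 414.000 → 414.0 mm.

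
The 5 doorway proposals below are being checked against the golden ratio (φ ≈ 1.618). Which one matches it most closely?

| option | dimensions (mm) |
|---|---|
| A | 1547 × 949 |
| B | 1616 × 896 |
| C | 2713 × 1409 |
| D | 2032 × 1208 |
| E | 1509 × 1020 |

Target golden ratio ≈ 1.618.
A: 1.630 (Δ0.012)  B: 1.804 (Δ0.186)  C: 1.925 (Δ0.307)  D: 1.682 (Δ0.064)  E: 1.479 (Δ0.139)

A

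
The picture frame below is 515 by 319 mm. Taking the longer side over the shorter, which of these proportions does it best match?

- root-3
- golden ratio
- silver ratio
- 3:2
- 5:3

515/319 ≈ 1.614. Nearest candidates are golden ratio (1.618, off by 0.004) and 5:3 (1.667, off by 0.053).

golden ratio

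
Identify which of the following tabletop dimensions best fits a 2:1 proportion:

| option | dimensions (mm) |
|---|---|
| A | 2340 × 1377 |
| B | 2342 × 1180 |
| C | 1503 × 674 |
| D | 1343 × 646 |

Ratios (long/short): A ≈ 1.699; B ≈ 1.985; C ≈ 2.230; D ≈ 2.079.
2:1 ≈ 2.000; option B is nearest (Δ 0.015).

B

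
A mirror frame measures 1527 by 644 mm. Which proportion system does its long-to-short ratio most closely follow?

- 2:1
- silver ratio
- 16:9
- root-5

silver ratio

Ratio = 1527 / 644 ≈ 2.371.
Distances: 2:1 2.000 (Δ 0.371); silver ratio 2.414 (Δ 0.043); 16:9 1.778 (Δ 0.593); root-5 2.236 (Δ 0.135).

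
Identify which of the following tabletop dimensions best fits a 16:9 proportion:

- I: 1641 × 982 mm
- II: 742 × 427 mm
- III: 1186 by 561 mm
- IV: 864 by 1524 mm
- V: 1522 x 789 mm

IV

Ratios (long/short): I ≈ 1.671; II ≈ 1.738; III ≈ 2.114; IV ≈ 1.764; V ≈ 1.929.
16:9 ≈ 1.778; option IV is nearest (Δ 0.014).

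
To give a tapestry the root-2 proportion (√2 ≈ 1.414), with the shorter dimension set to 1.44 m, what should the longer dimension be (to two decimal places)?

2.04 m

root-2 ≈ 1.41421.
Longer side = 1.44 × 1.41421 ≈ 2.0365 → 2.04 m.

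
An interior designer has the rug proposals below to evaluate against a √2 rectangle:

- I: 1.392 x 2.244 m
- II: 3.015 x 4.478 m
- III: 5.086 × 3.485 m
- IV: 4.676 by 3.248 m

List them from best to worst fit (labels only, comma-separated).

I: 2.244/1.392 ≈ 1.612 → |1.612 − 1.414| = 0.198
II: 4.478/3.015 ≈ 1.485 → |1.485 − 1.414| = 0.071
III: 5.086/3.485 ≈ 1.459 → |1.459 − 1.414| = 0.045
IV: 4.676/3.248 ≈ 1.440 → |1.440 − 1.414| = 0.026

IV, III, II, I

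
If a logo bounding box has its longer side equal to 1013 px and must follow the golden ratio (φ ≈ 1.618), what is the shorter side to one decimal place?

golden ratio ≈ 1.61803.
Shorter side = 1013 ÷ 1.61803 ≈ 626.070 → 626.1 px.

626.1 px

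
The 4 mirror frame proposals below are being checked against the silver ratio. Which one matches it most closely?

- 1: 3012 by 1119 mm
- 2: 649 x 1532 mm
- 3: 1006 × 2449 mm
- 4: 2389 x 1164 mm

3

Target silver ratio ≈ 2.414.
1: 2.692 (Δ0.278)  2: 2.361 (Δ0.053)  3: 2.434 (Δ0.020)  4: 2.052 (Δ0.362)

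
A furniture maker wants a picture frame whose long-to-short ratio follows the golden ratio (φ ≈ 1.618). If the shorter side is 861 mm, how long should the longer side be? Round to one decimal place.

1393.1 mm

golden ratio ≈ 1.61803.
Longer side = 861 × 1.61803 ≈ 1393.124 → 1393.1 mm.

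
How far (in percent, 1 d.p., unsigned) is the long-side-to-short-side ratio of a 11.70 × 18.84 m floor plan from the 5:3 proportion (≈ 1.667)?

Ratio = 18.84 / 11.70 ≈ 1.6103.
Ideal 5:3 ≈ 1.6667. |1.6103 − 1.6667| / 1.6667 ≈ 3.38% → 3.4%.

3.4%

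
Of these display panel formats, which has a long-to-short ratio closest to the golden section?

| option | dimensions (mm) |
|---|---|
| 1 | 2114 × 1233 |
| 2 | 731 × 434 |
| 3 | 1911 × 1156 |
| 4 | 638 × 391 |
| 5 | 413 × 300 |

4

Target golden ratio ≈ 1.618.
1: 1.715 (Δ0.097)  2: 1.684 (Δ0.066)  3: 1.653 (Δ0.035)  4: 1.632 (Δ0.014)  5: 1.377 (Δ0.241)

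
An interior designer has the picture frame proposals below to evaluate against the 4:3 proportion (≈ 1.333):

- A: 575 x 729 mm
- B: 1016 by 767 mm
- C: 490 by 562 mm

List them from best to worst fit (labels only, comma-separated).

Ratios: A = 729 / 575 ≈ 1.268; B = 1016 / 767 ≈ 1.325; C = 562 / 490 ≈ 1.147.
|Δ from 1.333|: A 0.065; B 0.008; C 0.186.

B, A, C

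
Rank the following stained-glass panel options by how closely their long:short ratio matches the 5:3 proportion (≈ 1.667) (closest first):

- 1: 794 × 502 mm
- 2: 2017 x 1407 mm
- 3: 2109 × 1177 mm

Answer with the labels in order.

1: 794/502 ≈ 1.582 → |1.582 − 1.667| = 0.085
2: 2017/1407 ≈ 1.434 → |1.434 − 1.667| = 0.233
3: 2109/1177 ≈ 1.792 → |1.792 − 1.667| = 0.125

1, 3, 2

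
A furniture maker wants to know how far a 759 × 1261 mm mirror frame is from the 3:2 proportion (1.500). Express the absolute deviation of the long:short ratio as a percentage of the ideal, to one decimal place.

Ratio = 1261 / 759 ≈ 1.6614.
Ideal 3:2 = 1.5000. |1.6614 − 1.5000| / 1.5000 ≈ 10.76% → 10.8%.

10.8%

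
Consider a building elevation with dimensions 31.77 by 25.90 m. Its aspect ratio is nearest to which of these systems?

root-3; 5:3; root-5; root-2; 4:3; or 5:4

5:4

31.77/25.90 ≈ 1.227. Nearest candidates are 5:4 (1.250, off by 0.023) and 4:3 (1.333, off by 0.106).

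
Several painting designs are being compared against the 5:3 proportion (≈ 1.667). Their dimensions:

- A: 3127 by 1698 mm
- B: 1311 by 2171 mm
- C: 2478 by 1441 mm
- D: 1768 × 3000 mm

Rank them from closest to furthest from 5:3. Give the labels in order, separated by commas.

B, D, C, A

Ratios: A = 3127 / 1698 ≈ 1.842; B = 2171 / 1311 ≈ 1.656; C = 2478 / 1441 ≈ 1.720; D = 3000 / 1768 ≈ 1.697.
|Δ from 1.667|: A 0.175; B 0.011; C 0.053; D 0.030.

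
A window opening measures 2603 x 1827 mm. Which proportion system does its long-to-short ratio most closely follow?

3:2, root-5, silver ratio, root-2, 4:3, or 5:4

root-2

2603/1827 ≈ 1.425. Nearest candidates are root-2 (1.414, off by 0.011) and 3:2 (1.500, off by 0.075).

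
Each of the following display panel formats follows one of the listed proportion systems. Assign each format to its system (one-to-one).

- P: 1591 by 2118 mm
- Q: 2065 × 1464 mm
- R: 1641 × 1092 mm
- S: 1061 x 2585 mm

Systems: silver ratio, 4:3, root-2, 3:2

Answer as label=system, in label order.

P=4:3, Q=root-2, R=3:2, S=silver ratio

P = 2118/1591 ≈ 1.331 → 4:3 (1.333)
Q = 2065/1464 ≈ 1.411 → root-2 (1.414)
R = 1641/1092 ≈ 1.503 → 3:2 (1.500)
S = 2585/1061 ≈ 2.436 → silver ratio (2.414)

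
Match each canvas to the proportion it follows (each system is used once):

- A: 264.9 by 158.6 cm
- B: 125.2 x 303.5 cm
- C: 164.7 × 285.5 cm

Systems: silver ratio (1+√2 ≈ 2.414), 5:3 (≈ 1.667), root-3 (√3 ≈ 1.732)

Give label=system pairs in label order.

A=5:3, B=silver ratio, C=root-3

A = 264.9/158.6 ≈ 1.670 → 5:3 (1.667)
B = 303.5/125.2 ≈ 2.424 → silver ratio (2.414)
C = 285.5/164.7 ≈ 1.733 → root-3 (1.732)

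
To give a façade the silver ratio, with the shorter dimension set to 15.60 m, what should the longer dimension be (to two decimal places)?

37.66 m

silver ratio ≈ 2.41421.
Longer side = 15.60 × 2.41421 ≈ 37.6617 → 37.66 m.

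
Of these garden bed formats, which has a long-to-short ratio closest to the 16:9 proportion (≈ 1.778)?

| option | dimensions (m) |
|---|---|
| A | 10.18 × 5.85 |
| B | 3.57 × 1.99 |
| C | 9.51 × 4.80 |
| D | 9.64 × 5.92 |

Target 16:9 ≈ 1.778.
A: 1.740 (Δ0.038)  B: 1.794 (Δ0.016)  C: 1.981 (Δ0.203)  D: 1.628 (Δ0.150)

B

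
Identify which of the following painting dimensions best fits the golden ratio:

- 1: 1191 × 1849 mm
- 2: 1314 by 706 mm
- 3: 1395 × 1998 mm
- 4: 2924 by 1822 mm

4

Ratios (long/short): 1 ≈ 1.552; 2 ≈ 1.861; 3 ≈ 1.432; 4 ≈ 1.605.
golden ratio ≈ 1.618; option 4 is nearest (Δ 0.013).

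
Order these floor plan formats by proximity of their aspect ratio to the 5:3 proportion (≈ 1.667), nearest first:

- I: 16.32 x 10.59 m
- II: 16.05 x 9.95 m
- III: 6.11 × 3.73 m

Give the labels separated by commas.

III, II, I

I: 16.32/10.59 ≈ 1.541 → |1.541 − 1.667| = 0.126
II: 16.05/9.95 ≈ 1.613 → |1.613 − 1.667| = 0.054
III: 6.11/3.73 ≈ 1.638 → |1.638 − 1.667| = 0.029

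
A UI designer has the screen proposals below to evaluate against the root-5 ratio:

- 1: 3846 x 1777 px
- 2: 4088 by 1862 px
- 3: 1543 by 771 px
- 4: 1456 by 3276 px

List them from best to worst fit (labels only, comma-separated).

4, 2, 1, 3

1: 3846/1777 ≈ 2.164 → |2.164 − 2.236| = 0.072
2: 4088/1862 ≈ 2.195 → |2.195 − 2.236| = 0.041
3: 1543/771 ≈ 2.001 → |2.001 − 2.236| = 0.235
4: 3276/1456 ≈ 2.250 → |2.250 − 2.236| = 0.014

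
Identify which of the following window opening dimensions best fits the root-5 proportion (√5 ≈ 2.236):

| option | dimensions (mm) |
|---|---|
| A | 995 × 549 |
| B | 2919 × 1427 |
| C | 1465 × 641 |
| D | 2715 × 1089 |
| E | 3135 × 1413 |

Target root-5 ≈ 2.236.
A: 1.812 (Δ0.424)  B: 2.046 (Δ0.190)  C: 2.285 (Δ0.049)  D: 2.493 (Δ0.257)  E: 2.219 (Δ0.017)

E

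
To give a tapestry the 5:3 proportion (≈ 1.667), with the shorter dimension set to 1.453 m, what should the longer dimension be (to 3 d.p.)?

5:3 ≈ 1.66667.
Longer side = 1.453 × 1.66667 ≈ 2.42167 → 2.422 m.

2.422 m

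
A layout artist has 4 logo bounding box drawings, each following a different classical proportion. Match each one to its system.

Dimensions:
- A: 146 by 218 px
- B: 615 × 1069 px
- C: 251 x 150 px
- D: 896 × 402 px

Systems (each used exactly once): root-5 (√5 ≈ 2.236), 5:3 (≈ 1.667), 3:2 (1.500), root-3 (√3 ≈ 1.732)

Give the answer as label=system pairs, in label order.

A=3:2, B=root-3, C=5:3, D=root-5

Ratios: A ≈ 1.493; B ≈ 1.738; C ≈ 1.673; D ≈ 2.229.
Targets: root-5 ≈ 2.236; 5:3 ≈ 1.667; 3:2 ≈ 1.500; root-3 ≈ 1.732.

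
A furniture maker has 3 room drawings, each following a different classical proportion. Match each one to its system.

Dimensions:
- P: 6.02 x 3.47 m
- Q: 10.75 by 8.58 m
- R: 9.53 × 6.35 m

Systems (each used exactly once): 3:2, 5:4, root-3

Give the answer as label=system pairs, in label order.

P=root-3, Q=5:4, R=3:2

P = 6.02/3.47 ≈ 1.735 → root-3 (1.732)
Q = 10.75/8.58 ≈ 1.253 → 5:4 (1.250)
R = 9.53/6.35 ≈ 1.501 → 3:2 (1.500)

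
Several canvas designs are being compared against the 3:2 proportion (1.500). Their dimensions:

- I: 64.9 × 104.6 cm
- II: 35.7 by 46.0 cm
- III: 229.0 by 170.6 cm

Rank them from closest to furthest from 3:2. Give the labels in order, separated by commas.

I, III, II

I: 104.6/64.9 ≈ 1.612 → |1.612 − 1.500| = 0.112
II: 46.0/35.7 ≈ 1.289 → |1.289 − 1.500| = 0.211
III: 229.0/170.6 ≈ 1.342 → |1.342 − 1.500| = 0.158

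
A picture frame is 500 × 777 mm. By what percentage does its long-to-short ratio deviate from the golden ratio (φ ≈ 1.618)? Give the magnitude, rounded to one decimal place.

4.0%

Ratio = 777 / 500 ≈ 1.5540.
Ideal golden ratio ≈ 1.6180. |1.5540 − 1.6180| / 1.6180 ≈ 3.96% → 4.0%.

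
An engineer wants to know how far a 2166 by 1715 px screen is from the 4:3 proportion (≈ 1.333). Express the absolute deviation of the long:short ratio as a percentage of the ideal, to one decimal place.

Ratio = 2166 / 1715 ≈ 1.2630.
Ideal 4:3 ≈ 1.3333. |1.2630 − 1.3333| / 1.3333 ≈ 5.27% → 5.3%.

5.3%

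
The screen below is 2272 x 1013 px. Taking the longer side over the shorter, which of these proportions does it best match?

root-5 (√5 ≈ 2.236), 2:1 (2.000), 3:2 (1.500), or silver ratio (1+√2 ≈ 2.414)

2272/1013 ≈ 2.243. Nearest candidates are root-5 (2.236, off by 0.007) and silver ratio (2.414, off by 0.171).

root-5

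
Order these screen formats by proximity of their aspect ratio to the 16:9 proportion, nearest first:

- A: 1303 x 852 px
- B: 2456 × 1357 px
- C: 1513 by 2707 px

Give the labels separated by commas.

C, B, A

Ratios: A = 1303 / 852 ≈ 1.529; B = 2456 / 1357 ≈ 1.810; C = 2707 / 1513 ≈ 1.789.
|Δ from 1.778|: A 0.249; B 0.032; C 0.011.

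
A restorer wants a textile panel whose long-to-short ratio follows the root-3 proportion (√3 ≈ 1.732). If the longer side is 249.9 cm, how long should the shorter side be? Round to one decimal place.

144.3 cm

root-3 ≈ 1.73205.
Shorter side = 249.9 ÷ 1.73205 ≈ 144.280 → 144.3 cm.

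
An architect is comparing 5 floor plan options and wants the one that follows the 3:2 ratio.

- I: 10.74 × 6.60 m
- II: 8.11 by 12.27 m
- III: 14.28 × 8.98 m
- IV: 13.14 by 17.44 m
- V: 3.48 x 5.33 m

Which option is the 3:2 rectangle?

II

Ratios (long/short): I ≈ 1.627; II ≈ 1.513; III ≈ 1.590; IV ≈ 1.327; V ≈ 1.532.
3:2 ≈ 1.500; option II is nearest (Δ 0.013).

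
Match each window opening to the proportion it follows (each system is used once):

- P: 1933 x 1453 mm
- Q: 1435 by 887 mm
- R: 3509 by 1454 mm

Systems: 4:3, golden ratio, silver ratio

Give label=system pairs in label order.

Ratios: P ≈ 1.330; Q ≈ 1.618; R ≈ 2.413.
Targets: 4:3 ≈ 1.333; golden ratio ≈ 1.618; silver ratio ≈ 2.414.

P=4:3, Q=golden ratio, R=silver ratio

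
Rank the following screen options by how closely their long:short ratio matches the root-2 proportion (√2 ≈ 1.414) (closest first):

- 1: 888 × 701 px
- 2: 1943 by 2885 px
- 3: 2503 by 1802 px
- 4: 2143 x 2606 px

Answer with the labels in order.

3, 2, 1, 4

1: 888/701 ≈ 1.267 → |1.267 − 1.414| = 0.147
2: 2885/1943 ≈ 1.485 → |1.485 − 1.414| = 0.071
3: 2503/1802 ≈ 1.389 → |1.389 − 1.414| = 0.025
4: 2606/2143 ≈ 1.216 → |1.216 − 1.414| = 0.198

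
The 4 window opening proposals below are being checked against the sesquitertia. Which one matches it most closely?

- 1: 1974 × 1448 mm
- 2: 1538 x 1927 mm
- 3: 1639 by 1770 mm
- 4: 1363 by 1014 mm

Target 4:3 ≈ 1.333.
1: 1.363 (Δ0.030)  2: 1.253 (Δ0.080)  3: 1.080 (Δ0.253)  4: 1.344 (Δ0.011)

4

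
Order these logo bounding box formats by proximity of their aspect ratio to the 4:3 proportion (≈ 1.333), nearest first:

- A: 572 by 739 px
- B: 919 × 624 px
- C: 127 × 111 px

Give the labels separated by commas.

A: 739/572 ≈ 1.292 → |1.292 − 1.333| = 0.041
B: 919/624 ≈ 1.473 → |1.473 − 1.333| = 0.140
C: 127/111 ≈ 1.144 → |1.144 − 1.333| = 0.189

A, B, C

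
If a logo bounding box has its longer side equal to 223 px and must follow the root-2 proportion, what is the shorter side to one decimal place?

157.7 px

root-2 ≈ 1.41421.
Shorter side = 223 ÷ 1.41421 ≈ 157.685 → 157.7 px.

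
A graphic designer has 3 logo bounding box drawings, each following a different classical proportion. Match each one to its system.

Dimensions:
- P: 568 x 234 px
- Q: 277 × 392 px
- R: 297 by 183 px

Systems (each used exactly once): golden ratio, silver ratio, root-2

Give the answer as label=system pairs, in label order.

Ratios: P ≈ 2.427; Q ≈ 1.415; R ≈ 1.623.
Targets: golden ratio ≈ 1.618; silver ratio ≈ 2.414; root-2 ≈ 1.414.

P=silver ratio, Q=root-2, R=golden ratio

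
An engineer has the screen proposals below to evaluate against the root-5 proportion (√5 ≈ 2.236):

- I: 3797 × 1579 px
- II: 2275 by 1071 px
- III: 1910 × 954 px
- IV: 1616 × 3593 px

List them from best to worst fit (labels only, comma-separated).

Ratios: I = 3797 / 1579 ≈ 2.405; II = 2275 / 1071 ≈ 2.124; III = 1910 / 954 ≈ 2.002; IV = 3593 / 1616 ≈ 2.223.
|Δ from 2.236|: I 0.169; II 0.112; III 0.234; IV 0.013.

IV, II, I, III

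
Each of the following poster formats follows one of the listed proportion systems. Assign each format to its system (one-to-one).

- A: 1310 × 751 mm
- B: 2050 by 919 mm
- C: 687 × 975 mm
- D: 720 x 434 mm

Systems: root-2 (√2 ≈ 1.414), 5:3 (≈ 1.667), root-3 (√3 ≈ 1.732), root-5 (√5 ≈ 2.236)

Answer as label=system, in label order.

A=root-3, B=root-5, C=root-2, D=5:3

A = 1310/751 ≈ 1.744 → root-3 (1.732)
B = 2050/919 ≈ 2.231 → root-5 (2.236)
C = 975/687 ≈ 1.419 → root-2 (1.414)
D = 720/434 ≈ 1.659 → 5:3 (1.667)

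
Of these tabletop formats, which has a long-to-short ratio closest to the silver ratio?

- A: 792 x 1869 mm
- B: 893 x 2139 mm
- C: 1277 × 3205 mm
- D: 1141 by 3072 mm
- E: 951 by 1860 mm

B

Ratios (long/short): A ≈ 2.360; B ≈ 2.395; C ≈ 2.510; D ≈ 2.692; E ≈ 1.956.
silver ratio ≈ 2.414; option B is nearest (Δ 0.019).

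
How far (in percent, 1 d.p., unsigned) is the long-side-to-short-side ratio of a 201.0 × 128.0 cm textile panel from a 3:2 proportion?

Ratio = 201.0 / 128.0 ≈ 1.5703.
Ideal 3:2 = 1.5000. |1.5703 − 1.5000| / 1.5000 ≈ 4.69% → 4.7%.

4.7%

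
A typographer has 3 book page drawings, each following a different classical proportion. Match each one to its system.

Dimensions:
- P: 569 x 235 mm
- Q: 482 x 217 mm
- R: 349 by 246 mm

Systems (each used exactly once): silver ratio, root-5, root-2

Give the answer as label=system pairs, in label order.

P=silver ratio, Q=root-5, R=root-2

P = 569/235 ≈ 2.421 → silver ratio (2.414)
Q = 482/217 ≈ 2.221 → root-5 (2.236)
R = 349/246 ≈ 1.419 → root-2 (1.414)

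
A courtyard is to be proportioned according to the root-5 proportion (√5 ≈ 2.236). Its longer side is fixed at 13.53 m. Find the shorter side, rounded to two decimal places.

6.05 m

root-5 ≈ 2.23607.
Shorter side = 13.53 ÷ 2.23607 ≈ 6.0508 → 6.05 m.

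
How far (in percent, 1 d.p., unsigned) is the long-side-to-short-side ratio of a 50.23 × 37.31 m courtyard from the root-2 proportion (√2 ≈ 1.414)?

4.8%

Ratio = 50.23 / 37.31 ≈ 1.3463.
Ideal root-2 ≈ 1.4142. |1.3463 − 1.4142| / 1.4142 ≈ 4.80% → 4.8%.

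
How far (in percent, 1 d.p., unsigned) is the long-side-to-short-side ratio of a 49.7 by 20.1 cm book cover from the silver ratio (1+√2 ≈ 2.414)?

Ratio = 49.7 / 20.1 ≈ 2.4726.
Ideal silver ratio ≈ 2.4142. |2.4726 − 2.4142| / 2.4142 ≈ 2.42% → 2.4%.

2.4%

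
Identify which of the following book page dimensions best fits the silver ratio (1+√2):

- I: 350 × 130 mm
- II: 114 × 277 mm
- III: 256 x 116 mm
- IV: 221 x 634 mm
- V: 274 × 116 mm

II

Ratios (long/short): I ≈ 2.692; II ≈ 2.430; III ≈ 2.207; IV ≈ 2.869; V ≈ 2.362.
silver ratio ≈ 2.414; option II is nearest (Δ 0.016).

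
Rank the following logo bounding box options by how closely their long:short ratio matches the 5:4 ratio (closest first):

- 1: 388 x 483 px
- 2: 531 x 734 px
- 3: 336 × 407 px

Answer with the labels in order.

Ratios: 1 = 483 / 388 ≈ 1.245; 2 = 734 / 531 ≈ 1.382; 3 = 407 / 336 ≈ 1.211.
|Δ from 1.250|: 1 0.005; 2 0.132; 3 0.039.

1, 3, 2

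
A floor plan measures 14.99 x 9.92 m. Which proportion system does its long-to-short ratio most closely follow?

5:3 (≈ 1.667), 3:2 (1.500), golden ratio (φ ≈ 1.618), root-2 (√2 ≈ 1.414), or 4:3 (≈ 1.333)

3:2

Ratio = 14.99 / 9.92 ≈ 1.511.
Distances: 5:3 1.667 (Δ 0.156); 3:2 1.500 (Δ 0.011); golden ratio 1.618 (Δ 0.107); root-2 1.414 (Δ 0.097); 4:3 1.333 (Δ 0.178).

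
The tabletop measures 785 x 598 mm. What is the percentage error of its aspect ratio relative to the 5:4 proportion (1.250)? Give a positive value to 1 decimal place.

5.0%

Ratio = 785 / 598 ≈ 1.3127.
Ideal 5:4 = 1.2500. |1.3127 − 1.2500| / 1.2500 ≈ 5.02% → 5.0%.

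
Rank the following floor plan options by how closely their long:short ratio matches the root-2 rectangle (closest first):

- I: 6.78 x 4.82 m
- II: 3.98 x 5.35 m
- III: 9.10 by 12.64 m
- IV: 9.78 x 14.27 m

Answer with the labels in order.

I: 6.78/4.82 ≈ 1.407 → |1.407 − 1.414| = 0.007
II: 5.35/3.98 ≈ 1.344 → |1.344 − 1.414| = 0.070
III: 12.64/9.10 ≈ 1.389 → |1.389 − 1.414| = 0.025
IV: 14.27/9.78 ≈ 1.459 → |1.459 − 1.414| = 0.045

I, III, IV, II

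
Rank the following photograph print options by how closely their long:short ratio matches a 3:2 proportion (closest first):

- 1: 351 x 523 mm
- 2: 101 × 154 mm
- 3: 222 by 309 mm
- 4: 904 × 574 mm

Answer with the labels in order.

1: 523/351 ≈ 1.490 → |1.490 − 1.500| = 0.010
2: 154/101 ≈ 1.525 → |1.525 − 1.500| = 0.025
3: 309/222 ≈ 1.392 → |1.392 − 1.500| = 0.108
4: 904/574 ≈ 1.575 → |1.575 − 1.500| = 0.075

1, 2, 4, 3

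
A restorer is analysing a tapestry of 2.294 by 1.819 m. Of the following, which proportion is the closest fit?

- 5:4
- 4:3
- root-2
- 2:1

5:4

2.294/1.819 ≈ 1.261. Nearest candidates are 5:4 (1.250, off by 0.011) and 4:3 (1.333, off by 0.072).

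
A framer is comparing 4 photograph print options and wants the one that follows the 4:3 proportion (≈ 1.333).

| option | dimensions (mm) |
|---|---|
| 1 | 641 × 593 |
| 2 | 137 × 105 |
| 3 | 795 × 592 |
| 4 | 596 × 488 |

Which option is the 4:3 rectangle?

Target 4:3 ≈ 1.333.
1: 1.081 (Δ0.252)  2: 1.305 (Δ0.028)  3: 1.343 (Δ0.010)  4: 1.221 (Δ0.112)

3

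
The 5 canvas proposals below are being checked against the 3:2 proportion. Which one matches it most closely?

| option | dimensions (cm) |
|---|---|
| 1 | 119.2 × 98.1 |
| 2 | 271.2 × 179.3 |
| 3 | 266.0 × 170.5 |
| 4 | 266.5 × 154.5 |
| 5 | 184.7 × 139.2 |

2

Target 3:2 ≈ 1.500.
1: 1.215 (Δ0.285)  2: 1.513 (Δ0.013)  3: 1.560 (Δ0.060)  4: 1.725 (Δ0.225)  5: 1.327 (Δ0.173)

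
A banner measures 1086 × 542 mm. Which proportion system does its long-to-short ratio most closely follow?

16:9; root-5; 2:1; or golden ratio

2:1

1086/542 ≈ 2.004. Nearest candidates are 2:1 (2.000, off by 0.004) and 16:9 (1.778, off by 0.226).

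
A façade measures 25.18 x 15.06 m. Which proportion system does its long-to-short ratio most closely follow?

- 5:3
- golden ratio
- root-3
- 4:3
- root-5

Ratio = 25.18 / 15.06 ≈ 1.672.
Distances: 5:3 1.667 (Δ 0.005); golden ratio 1.618 (Δ 0.054); root-3 1.732 (Δ 0.060); 4:3 1.333 (Δ 0.339); root-5 2.236 (Δ 0.564).

5:3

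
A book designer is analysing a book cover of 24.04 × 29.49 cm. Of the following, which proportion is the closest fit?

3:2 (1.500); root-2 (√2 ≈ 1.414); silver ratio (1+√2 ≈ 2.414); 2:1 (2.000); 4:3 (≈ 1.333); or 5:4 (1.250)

Ratio = 29.49 / 24.04 ≈ 1.227.
Distances: 3:2 1.500 (Δ 0.273); root-2 1.414 (Δ 0.187); silver ratio 2.414 (Δ 1.187); 2:1 2.000 (Δ 0.773); 4:3 1.333 (Δ 0.106); 5:4 1.250 (Δ 0.023).

5:4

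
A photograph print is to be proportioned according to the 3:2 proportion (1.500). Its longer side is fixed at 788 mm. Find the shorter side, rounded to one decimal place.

3:2 = 1.50000.
Shorter side = 788 ÷ 1.50000 ≈ 525.333 → 525.3 mm.

525.3 mm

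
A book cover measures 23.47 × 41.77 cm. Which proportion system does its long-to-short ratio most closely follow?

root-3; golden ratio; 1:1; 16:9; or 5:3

16:9

Ratio = 41.77 / 23.47 ≈ 1.780.
Distances: root-3 1.732 (Δ 0.048); golden ratio 1.618 (Δ 0.162); 1:1 1.000 (Δ 0.780); 16:9 1.778 (Δ 0.002); 5:3 1.667 (Δ 0.113).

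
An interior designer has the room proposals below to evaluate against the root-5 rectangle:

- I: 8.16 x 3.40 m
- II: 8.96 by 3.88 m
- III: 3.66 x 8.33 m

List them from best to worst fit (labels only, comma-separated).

III, II, I

I: 8.16/3.40 ≈ 2.400 → |2.400 − 2.236| = 0.164
II: 8.96/3.88 ≈ 2.309 → |2.309 − 2.236| = 0.073
III: 8.33/3.66 ≈ 2.276 → |2.276 − 2.236| = 0.040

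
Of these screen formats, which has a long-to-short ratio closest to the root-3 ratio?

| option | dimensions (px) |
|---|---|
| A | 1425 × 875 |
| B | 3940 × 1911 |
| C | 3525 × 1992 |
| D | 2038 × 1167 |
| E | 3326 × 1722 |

Target root-3 ≈ 1.732.
A: 1.629 (Δ0.103)  B: 2.062 (Δ0.330)  C: 1.770 (Δ0.038)  D: 1.746 (Δ0.014)  E: 1.931 (Δ0.199)

D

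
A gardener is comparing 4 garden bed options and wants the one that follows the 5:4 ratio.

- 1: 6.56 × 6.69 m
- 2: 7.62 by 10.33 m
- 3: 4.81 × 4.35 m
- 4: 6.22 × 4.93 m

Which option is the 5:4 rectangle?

Target 5:4 ≈ 1.250.
1: 1.020 (Δ0.230)  2: 1.356 (Δ0.106)  3: 1.106 (Δ0.144)  4: 1.262 (Δ0.012)

4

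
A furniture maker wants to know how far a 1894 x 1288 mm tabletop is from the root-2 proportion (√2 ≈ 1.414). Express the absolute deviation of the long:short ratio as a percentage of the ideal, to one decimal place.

4.0%

Ratio = 1894 / 1288 ≈ 1.4705.
Ideal root-2 ≈ 1.4142. |1.4705 − 1.4142| / 1.4142 ≈ 3.98% → 4.0%.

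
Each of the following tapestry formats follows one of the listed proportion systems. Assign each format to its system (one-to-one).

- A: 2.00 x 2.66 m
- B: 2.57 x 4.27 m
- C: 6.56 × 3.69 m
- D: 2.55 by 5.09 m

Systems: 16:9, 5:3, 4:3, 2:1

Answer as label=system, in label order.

A = 2.66/2.00 ≈ 1.330 → 4:3 (1.333)
B = 4.27/2.57 ≈ 1.661 → 5:3 (1.667)
C = 6.56/3.69 ≈ 1.778 → 16:9 (1.778)
D = 5.09/2.55 ≈ 1.996 → 2:1 (2.000)

A=4:3, B=5:3, C=16:9, D=2:1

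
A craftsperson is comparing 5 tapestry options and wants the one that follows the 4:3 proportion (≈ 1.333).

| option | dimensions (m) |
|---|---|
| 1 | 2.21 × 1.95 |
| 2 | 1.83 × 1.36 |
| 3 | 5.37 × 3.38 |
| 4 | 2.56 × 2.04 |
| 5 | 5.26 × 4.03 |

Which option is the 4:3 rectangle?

2

Ratios (long/short): 1 ≈ 1.133; 2 ≈ 1.346; 3 ≈ 1.589; 4 ≈ 1.255; 5 ≈ 1.305.
4:3 ≈ 1.333; option 2 is nearest (Δ 0.013).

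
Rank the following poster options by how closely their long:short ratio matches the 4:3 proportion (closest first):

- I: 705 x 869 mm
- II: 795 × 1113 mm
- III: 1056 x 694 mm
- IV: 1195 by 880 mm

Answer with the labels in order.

IV, II, I, III

Ratios: I = 869 / 705 ≈ 1.233; II = 1113 / 795 ≈ 1.400; III = 1056 / 694 ≈ 1.522; IV = 1195 / 880 ≈ 1.358.
|Δ from 1.333|: I 0.100; II 0.067; III 0.189; IV 0.025.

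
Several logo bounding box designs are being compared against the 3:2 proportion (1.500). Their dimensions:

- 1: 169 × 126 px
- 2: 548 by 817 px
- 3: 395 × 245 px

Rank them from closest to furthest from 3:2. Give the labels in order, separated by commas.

Ratios: 1 = 169 / 126 ≈ 1.341; 2 = 817 / 548 ≈ 1.491; 3 = 395 / 245 ≈ 1.612.
|Δ from 1.500|: 1 0.159; 2 0.009; 3 0.112.

2, 3, 1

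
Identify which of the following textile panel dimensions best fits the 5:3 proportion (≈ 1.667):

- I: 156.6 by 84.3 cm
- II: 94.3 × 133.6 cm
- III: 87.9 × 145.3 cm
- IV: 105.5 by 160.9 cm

III

Target 5:3 ≈ 1.667.
I: 1.858 (Δ0.191)  II: 1.417 (Δ0.250)  III: 1.653 (Δ0.014)  IV: 1.525 (Δ0.142)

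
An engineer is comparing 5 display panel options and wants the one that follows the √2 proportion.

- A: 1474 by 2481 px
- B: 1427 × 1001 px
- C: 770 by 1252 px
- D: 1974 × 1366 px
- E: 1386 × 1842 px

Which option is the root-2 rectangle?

B

Target root-2 ≈ 1.414.
A: 1.683 (Δ0.269)  B: 1.426 (Δ0.012)  C: 1.626 (Δ0.212)  D: 1.445 (Δ0.031)  E: 1.329 (Δ0.085)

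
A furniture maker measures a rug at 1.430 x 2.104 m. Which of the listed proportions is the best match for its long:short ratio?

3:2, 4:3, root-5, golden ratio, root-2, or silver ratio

3:2

Ratio = 2.104 / 1.430 ≈ 1.471.
Distances: 3:2 1.500 (Δ 0.029); 4:3 1.333 (Δ 0.138); root-5 2.236 (Δ 0.765); golden ratio 1.618 (Δ 0.147); root-2 1.414 (Δ 0.057); silver ratio 2.414 (Δ 0.943).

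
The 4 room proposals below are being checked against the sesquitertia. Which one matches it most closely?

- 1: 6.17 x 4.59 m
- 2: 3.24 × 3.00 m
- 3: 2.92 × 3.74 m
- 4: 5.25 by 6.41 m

1

Ratios (long/short): 1 ≈ 1.344; 2 ≈ 1.080; 3 ≈ 1.281; 4 ≈ 1.221.
4:3 ≈ 1.333; option 1 is nearest (Δ 0.011).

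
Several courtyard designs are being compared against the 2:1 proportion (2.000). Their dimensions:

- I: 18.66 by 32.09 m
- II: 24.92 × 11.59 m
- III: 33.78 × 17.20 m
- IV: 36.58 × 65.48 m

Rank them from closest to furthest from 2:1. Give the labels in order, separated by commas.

III, II, IV, I

I: 32.09/18.66 ≈ 1.720 → |1.720 − 2.000| = 0.280
II: 24.92/11.59 ≈ 2.150 → |2.150 − 2.000| = 0.150
III: 33.78/17.20 ≈ 1.964 → |1.964 − 2.000| = 0.036
IV: 65.48/36.58 ≈ 1.790 → |1.790 − 2.000| = 0.210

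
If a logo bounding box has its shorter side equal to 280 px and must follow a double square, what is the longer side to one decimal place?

2:1 = 2.00000.
Longer side = 280 × 2.00000 ≈ 560.000 → 560.0 px.

560.0 px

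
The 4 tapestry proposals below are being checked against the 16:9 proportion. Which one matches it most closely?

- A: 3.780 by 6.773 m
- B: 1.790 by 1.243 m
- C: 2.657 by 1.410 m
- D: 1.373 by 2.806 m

A

Target 16:9 ≈ 1.778.
A: 1.792 (Δ0.014)  B: 1.440 (Δ0.338)  C: 1.884 (Δ0.106)  D: 2.044 (Δ0.266)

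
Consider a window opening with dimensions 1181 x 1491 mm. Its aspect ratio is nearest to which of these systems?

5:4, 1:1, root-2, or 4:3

5:4

Ratio = 1491 / 1181 ≈ 1.262.
Distances: 5:4 1.250 (Δ 0.012); 1:1 1.000 (Δ 0.262); root-2 1.414 (Δ 0.152); 4:3 1.333 (Δ 0.071).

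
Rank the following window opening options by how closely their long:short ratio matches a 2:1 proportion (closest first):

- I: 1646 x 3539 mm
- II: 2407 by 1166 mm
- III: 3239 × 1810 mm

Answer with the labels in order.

II, I, III

Ratios: I = 3539 / 1646 ≈ 2.150; II = 2407 / 1166 ≈ 2.064; III = 3239 / 1810 ≈ 1.790.
|Δ from 2.000|: I 0.150; II 0.064; III 0.210.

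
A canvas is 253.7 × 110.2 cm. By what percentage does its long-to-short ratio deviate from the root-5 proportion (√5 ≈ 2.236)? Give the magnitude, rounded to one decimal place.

3.0%

Ratio = 253.7 / 110.2 ≈ 2.3022.
Ideal root-5 ≈ 2.2361. |2.3022 − 2.2361| / 2.2361 ≈ 2.96% → 3.0%.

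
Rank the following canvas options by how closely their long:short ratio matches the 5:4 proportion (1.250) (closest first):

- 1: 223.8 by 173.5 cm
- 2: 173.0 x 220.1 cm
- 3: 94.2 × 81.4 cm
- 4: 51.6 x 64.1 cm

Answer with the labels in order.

4, 2, 1, 3

Ratios: 1 = 223.8 / 173.5 ≈ 1.290; 2 = 220.1 / 173.0 ≈ 1.272; 3 = 94.2 / 81.4 ≈ 1.157; 4 = 64.1 / 51.6 ≈ 1.242.
|Δ from 1.250|: 1 0.040; 2 0.022; 3 0.093; 4 0.008.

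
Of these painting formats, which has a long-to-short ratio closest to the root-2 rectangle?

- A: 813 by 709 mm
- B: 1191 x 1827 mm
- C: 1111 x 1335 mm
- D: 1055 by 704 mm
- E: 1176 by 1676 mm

E

Target root-2 ≈ 1.414.
A: 1.147 (Δ0.267)  B: 1.534 (Δ0.120)  C: 1.202 (Δ0.212)  D: 1.499 (Δ0.085)  E: 1.425 (Δ0.011)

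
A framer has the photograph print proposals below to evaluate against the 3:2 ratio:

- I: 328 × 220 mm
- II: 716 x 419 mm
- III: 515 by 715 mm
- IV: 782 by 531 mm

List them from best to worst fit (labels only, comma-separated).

I, IV, III, II

I: 328/220 ≈ 1.491 → |1.491 − 1.500| = 0.009
II: 716/419 ≈ 1.709 → |1.709 − 1.500| = 0.209
III: 715/515 ≈ 1.388 → |1.388 − 1.500| = 0.112
IV: 782/531 ≈ 1.473 → |1.473 − 1.500| = 0.027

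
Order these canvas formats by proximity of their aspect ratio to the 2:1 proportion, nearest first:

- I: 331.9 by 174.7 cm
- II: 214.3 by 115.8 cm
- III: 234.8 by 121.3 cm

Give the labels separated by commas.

Ratios: I = 331.9 / 174.7 ≈ 1.900; II = 214.3 / 115.8 ≈ 1.851; III = 234.8 / 121.3 ≈ 1.936.
|Δ from 2.000|: I 0.100; II 0.149; III 0.064.

III, I, II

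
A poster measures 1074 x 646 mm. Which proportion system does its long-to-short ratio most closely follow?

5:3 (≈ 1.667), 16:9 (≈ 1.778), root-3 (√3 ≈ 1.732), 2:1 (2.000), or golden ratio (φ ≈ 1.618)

5:3

Ratio = 1074 / 646 ≈ 1.663.
Distances: 5:3 1.667 (Δ 0.004); 16:9 1.778 (Δ 0.115); root-3 1.732 (Δ 0.069); 2:1 2.000 (Δ 0.337); golden ratio 1.618 (Δ 0.045).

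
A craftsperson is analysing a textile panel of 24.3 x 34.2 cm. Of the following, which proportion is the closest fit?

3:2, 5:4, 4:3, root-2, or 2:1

Ratio = 34.2 / 24.3 ≈ 1.407.
Distances: 3:2 1.500 (Δ 0.093); 5:4 1.250 (Δ 0.157); 4:3 1.333 (Δ 0.074); root-2 1.414 (Δ 0.007); 2:1 2.000 (Δ 0.593).

root-2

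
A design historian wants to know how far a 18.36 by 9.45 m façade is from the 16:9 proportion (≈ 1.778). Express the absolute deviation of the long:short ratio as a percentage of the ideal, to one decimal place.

9.3%

Ratio = 18.36 / 9.45 ≈ 1.9429.
Ideal 16:9 ≈ 1.7778. |1.9429 − 1.7778| / 1.7778 ≈ 9.29% → 9.3%.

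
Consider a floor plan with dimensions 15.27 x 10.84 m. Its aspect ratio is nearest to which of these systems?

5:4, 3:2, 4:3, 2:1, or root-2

15.27/10.84 ≈ 1.409. Nearest candidates are root-2 (1.414, off by 0.005) and 4:3 (1.333, off by 0.076).

root-2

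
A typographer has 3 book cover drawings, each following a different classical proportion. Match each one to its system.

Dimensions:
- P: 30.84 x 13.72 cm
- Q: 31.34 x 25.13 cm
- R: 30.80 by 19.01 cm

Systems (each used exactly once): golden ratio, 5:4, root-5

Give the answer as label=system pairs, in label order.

P=root-5, Q=5:4, R=golden ratio

Ratios: P ≈ 2.248; Q ≈ 1.247; R ≈ 1.620.
Targets: golden ratio ≈ 1.618; 5:4 ≈ 1.250; root-5 ≈ 2.236.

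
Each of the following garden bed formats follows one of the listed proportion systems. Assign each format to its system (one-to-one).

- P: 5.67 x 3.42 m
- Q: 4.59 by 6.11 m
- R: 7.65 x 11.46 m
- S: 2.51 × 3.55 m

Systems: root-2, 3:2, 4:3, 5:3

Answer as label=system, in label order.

P = 5.67/3.42 ≈ 1.658 → 5:3 (1.667)
Q = 6.11/4.59 ≈ 1.331 → 4:3 (1.333)
R = 11.46/7.65 ≈ 1.498 → 3:2 (1.500)
S = 3.55/2.51 ≈ 1.414 → root-2 (1.414)

P=5:3, Q=4:3, R=3:2, S=root-2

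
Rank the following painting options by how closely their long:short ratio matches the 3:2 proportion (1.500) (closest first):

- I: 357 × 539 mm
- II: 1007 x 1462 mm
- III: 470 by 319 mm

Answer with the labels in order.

Ratios: I = 539 / 357 ≈ 1.510; II = 1462 / 1007 ≈ 1.452; III = 470 / 319 ≈ 1.473.
|Δ from 1.500|: I 0.010; II 0.048; III 0.027.

I, III, II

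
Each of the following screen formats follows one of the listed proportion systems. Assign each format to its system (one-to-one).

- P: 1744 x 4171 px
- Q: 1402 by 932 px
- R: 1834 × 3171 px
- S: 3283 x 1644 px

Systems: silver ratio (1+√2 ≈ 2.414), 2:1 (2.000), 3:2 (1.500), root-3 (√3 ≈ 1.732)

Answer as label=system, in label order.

P = 4171/1744 ≈ 2.392 → silver ratio (2.414)
Q = 1402/932 ≈ 1.504 → 3:2 (1.500)
R = 3171/1834 ≈ 1.729 → root-3 (1.732)
S = 3283/1644 ≈ 1.997 → 2:1 (2.000)

P=silver ratio, Q=3:2, R=root-3, S=2:1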